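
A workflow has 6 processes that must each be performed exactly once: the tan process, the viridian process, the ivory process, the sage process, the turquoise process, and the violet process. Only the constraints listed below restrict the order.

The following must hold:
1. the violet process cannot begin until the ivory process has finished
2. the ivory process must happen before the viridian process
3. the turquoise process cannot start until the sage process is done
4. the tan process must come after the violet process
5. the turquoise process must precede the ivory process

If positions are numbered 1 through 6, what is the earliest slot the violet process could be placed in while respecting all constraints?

Every process that must precede the violet process has to come before it. Tracing all chains that end at the violet process, those processes are: the ivory process, the sage process, the turquoise process — 3 in total.
So at minimum 3 processes come before the violet process, putting the violet process no earlier than position 4. That position is achievable by scheduling exactly those predecessors first.

4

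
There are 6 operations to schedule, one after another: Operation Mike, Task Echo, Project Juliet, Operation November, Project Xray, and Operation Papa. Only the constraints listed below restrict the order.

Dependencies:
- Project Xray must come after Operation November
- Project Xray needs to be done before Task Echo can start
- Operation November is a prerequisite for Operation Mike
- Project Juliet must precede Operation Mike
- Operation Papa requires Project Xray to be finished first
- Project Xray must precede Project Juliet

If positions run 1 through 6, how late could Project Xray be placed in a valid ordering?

Every operation that must follow Project Xray has to come after it. Tracing all chains starting from Project Xray, those operations are: Operation Mike, Task Echo, Project Juliet, Operation Papa — 4 in total.
With 4 mandatory successors out of 6 operations total, the latest slot for Project Xray is 6−4 = 2, and it's reachable by doing all non-successors before Project Xray.

2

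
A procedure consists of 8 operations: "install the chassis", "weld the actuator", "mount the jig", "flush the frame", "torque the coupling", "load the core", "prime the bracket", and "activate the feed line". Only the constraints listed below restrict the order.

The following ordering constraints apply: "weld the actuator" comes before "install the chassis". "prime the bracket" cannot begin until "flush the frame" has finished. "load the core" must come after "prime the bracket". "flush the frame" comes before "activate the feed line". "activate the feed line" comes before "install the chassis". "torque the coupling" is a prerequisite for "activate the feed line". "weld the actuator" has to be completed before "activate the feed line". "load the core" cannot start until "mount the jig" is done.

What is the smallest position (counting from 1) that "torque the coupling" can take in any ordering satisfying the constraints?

1

No constraint forces any other operation before "torque the coupling", so it can be placed first.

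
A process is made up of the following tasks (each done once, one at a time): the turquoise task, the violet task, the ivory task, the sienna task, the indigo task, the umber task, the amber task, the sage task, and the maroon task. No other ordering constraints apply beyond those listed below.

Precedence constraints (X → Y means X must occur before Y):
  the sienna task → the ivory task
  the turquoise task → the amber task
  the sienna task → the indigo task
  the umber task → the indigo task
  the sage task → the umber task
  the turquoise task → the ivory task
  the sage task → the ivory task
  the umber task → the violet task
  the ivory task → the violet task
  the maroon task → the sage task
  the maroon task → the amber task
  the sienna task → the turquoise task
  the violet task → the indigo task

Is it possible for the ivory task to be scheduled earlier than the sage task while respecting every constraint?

No

The constraints give a chain the sage task → the ivory task, which forces the sage task before the ivory task.
Hence the ivory task can never be scheduled before the sage task.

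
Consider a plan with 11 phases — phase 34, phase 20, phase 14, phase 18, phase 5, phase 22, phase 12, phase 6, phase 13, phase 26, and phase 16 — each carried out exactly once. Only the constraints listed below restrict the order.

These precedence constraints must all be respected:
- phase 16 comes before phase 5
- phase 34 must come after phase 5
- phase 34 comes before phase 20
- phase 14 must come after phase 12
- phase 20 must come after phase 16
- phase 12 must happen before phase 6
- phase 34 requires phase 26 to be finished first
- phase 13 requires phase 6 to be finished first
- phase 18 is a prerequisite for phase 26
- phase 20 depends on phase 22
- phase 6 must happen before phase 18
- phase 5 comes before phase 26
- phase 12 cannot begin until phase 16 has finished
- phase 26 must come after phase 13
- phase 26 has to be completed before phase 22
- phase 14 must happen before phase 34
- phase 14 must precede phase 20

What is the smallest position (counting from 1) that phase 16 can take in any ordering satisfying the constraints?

1

No constraint forces any other phase before phase 16, so it can be placed first.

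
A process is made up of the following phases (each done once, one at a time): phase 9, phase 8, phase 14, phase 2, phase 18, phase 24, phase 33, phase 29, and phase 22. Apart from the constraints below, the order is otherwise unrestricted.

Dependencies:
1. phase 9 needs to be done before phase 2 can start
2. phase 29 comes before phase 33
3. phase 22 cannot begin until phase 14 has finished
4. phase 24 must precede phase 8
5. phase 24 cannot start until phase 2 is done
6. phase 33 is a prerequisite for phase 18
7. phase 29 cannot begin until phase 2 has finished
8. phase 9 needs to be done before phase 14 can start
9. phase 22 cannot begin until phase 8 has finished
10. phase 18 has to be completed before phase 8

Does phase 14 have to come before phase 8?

No

Phase 14 and phase 8 are not related by any chain of constraints.
So phase 14 can come before phase 8 or after — it is not forced.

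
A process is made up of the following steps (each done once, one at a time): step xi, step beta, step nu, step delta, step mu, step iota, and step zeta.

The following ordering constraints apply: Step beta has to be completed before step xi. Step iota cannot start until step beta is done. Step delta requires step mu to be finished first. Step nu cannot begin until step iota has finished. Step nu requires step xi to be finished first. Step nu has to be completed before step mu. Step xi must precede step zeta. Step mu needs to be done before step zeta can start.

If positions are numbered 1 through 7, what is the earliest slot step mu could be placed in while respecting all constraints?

5

The steps that are forced before step mu, directly or transitively, are step xi, step beta, step nu, step iota. That's 4 steps.
So at minimum 4 steps come before step mu, putting step mu no earlier than position 5. That position is achievable by scheduling exactly those predecessors first.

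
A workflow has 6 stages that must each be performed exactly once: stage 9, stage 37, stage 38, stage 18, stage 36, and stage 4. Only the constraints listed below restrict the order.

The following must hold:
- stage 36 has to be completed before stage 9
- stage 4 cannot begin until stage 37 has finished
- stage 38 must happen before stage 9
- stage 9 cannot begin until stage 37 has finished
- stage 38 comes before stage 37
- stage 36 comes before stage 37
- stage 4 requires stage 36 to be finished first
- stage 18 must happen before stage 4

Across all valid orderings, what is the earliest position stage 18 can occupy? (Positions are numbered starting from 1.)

Nothing is required before stage 18; it can be the very first stage.

1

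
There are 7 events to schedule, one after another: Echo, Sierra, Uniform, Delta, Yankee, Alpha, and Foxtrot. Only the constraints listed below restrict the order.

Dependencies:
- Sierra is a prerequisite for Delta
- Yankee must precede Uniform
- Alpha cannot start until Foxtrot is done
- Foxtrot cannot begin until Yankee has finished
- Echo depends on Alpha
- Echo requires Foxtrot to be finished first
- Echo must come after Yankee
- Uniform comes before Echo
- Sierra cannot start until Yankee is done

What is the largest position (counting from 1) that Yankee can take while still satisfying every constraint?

1

Following every chain forward from Yankee, the events that must come later are Echo, Sierra, Uniform, Delta, Alpha, Foxtrot — 6 of them.
With 6 mandatory successors out of 7 events total, the latest slot for Yankee is 7−6 = 1, and it's reachable by doing all non-successors before Yankee.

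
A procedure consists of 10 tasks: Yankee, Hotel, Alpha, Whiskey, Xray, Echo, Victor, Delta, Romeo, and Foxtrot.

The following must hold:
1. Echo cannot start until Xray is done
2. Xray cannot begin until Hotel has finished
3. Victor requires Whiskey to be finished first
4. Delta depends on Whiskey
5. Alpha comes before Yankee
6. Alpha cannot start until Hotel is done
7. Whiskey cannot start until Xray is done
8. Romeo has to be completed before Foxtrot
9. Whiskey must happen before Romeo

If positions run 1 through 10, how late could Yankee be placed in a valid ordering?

Nothing depends on Yankee, so it can be the final task, position 10.

10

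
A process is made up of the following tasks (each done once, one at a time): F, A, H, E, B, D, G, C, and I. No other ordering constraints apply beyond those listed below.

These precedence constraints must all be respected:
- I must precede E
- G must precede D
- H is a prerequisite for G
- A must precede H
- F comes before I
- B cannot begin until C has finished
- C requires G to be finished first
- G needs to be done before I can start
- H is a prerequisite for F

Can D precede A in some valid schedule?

The constraints give a chain A → H → G → D, which forces A before D.
So no valid ordering can have D before A.

No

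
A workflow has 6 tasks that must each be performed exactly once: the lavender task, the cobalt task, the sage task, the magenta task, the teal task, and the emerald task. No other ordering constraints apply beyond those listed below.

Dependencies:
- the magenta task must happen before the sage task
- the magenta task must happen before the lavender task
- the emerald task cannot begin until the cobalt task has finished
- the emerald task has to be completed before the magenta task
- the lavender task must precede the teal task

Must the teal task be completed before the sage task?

No

Nothing in the constraints links the teal task and the sage task; they are unordered relative to each other.
A valid ordering placing the sage task before the teal task exists, so the answer is no.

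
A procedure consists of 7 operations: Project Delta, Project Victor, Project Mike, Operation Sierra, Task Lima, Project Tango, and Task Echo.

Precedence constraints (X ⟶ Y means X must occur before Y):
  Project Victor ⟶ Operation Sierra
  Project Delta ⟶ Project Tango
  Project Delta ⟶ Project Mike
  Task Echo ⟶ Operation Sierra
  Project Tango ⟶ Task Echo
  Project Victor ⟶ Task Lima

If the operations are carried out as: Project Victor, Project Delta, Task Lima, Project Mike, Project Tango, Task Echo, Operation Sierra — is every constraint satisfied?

Yes

Going through the constraints one by one, each required predecessor appears earlier in the sequence than its dependent — e.g. Project Victor (position 1) is before Operation Sierra (position 7), as required.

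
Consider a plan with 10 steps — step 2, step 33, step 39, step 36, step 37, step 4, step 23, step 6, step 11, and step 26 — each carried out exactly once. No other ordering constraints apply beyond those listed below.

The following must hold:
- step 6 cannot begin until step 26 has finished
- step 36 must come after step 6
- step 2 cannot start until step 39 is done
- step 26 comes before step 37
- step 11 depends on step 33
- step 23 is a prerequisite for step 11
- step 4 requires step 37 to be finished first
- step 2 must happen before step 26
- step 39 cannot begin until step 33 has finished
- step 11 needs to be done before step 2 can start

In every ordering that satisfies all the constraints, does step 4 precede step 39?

No

In fact the dependencies run the other way: step 39 → step 2 → step 26 → step 37 → step 4.
So step 4 does not have to come before step 39 — it cannot.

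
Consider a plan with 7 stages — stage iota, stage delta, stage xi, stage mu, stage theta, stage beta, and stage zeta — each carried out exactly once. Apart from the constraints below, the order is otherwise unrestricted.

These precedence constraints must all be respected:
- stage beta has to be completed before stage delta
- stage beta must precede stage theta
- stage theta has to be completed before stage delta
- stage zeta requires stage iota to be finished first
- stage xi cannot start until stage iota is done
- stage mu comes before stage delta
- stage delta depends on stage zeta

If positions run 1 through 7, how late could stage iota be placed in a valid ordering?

4

Following every chain forward from stage iota, the stages that must come later are stage delta, stage xi, stage zeta — 3 of them.
So at least 3 stages follow stage iota, putting stage iota no later than position 4. That position is achievable by scheduling everything else first.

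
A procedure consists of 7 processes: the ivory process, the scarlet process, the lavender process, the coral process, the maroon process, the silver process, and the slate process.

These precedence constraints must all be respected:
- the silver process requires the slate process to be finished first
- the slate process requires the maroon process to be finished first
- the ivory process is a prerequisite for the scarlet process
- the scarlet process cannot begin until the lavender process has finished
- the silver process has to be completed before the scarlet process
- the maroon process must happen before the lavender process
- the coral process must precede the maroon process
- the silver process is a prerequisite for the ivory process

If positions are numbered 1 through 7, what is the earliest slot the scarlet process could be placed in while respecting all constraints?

7

Every process that must precede the scarlet process has to come before it. Tracing all chains that end at the scarlet process, those processes are: the ivory process, the lavender process, the coral process, the maroon process, the silver process, the slate process — 6 in total.
So at minimum 6 processes come before the scarlet process, putting the scarlet process no earlier than position 7. That position is achievable by scheduling exactly those predecessors first.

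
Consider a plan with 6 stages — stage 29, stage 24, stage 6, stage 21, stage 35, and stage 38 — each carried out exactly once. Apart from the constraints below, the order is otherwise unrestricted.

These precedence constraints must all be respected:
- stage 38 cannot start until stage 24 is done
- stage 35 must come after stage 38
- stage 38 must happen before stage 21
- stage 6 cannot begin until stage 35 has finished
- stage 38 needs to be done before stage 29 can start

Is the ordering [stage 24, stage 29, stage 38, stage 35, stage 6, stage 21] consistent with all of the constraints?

Here stage 38 comes after stage 29.
That contradicts the constraint that stage 38 must precede stage 29.

No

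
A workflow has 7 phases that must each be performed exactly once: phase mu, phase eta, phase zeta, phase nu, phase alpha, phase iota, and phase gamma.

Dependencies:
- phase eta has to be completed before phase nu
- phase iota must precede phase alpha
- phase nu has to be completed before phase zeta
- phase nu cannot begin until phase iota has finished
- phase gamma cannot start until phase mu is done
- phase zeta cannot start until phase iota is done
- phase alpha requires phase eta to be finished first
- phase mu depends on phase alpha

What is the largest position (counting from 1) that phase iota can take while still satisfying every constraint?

2

Following every chain forward from phase iota, the phases that must come later are phase mu, phase zeta, phase nu, phase alpha, phase gamma — 5 of them.
So at least 5 phases follow phase iota, putting phase iota no later than position 2. That position is achievable by scheduling everything else first.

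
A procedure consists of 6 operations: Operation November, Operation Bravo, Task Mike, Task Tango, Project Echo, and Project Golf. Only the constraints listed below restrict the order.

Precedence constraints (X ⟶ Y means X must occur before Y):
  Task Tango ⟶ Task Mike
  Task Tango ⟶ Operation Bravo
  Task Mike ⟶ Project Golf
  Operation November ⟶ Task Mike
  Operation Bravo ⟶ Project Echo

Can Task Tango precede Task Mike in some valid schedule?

Yes

The constraints force Task Tango before Task Mike, so yes — every valid ordering has Task Tango earlier.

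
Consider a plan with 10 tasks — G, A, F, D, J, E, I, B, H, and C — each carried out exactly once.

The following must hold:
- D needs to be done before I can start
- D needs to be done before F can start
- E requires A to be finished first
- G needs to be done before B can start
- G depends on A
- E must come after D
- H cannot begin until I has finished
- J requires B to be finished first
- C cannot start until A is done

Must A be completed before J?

Yes

Following the dependencies: A → G → B → J.
So A must precede J in any valid ordering.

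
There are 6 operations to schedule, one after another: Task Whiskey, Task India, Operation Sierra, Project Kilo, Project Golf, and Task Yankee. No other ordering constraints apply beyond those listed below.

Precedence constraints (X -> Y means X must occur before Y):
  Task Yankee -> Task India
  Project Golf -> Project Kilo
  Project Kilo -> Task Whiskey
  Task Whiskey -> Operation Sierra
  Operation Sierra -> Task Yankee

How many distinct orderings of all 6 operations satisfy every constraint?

Only Project Golf has no prerequisites, so it must go first.
Every operation is then forced in turn, so only 1 complete ordering is consistent with the constraints.

1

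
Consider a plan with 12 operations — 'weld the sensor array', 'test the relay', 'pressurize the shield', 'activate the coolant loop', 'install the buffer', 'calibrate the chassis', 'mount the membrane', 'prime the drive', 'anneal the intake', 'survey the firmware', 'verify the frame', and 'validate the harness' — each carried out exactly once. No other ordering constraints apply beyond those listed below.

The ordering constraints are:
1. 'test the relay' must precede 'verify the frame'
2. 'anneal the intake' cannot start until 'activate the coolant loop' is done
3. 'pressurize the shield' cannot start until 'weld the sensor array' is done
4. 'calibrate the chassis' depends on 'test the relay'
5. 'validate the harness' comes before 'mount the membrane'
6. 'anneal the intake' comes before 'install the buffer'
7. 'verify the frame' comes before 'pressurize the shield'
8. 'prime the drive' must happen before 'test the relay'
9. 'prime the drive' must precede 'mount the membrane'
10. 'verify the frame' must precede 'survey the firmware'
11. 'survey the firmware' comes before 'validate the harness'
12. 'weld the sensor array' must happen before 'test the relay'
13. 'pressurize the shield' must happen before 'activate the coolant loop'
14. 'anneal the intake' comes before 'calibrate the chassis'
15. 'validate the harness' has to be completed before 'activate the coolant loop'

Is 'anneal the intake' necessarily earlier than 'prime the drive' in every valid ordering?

In fact the dependencies run the other way: 'prime the drive' → 'test the relay' → 'verify the frame' → 'pressurize the shield' → 'activate the coolant loop' → 'anneal the intake'.
So 'anneal the intake' never precedes 'prime the drive'.

No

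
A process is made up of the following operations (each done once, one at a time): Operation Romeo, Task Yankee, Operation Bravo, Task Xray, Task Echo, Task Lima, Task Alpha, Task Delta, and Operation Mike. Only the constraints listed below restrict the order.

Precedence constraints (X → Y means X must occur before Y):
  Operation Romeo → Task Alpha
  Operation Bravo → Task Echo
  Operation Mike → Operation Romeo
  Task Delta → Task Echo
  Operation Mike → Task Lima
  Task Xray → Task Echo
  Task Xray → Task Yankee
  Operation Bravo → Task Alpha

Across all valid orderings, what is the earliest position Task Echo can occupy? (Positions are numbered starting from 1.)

4

Working backwards through the constraints from Task Echo, its full set of required predecessors is Operation Bravo, Task Xray, Task Delta — 3 of them.
So at minimum 3 operations come before Task Echo, putting Task Echo no earlier than position 4. That position is achievable by scheduling exactly those predecessors first.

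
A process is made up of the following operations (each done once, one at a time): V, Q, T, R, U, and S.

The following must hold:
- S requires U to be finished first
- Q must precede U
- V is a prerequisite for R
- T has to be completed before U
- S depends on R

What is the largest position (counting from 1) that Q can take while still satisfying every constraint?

The operations that are forced after Q, directly or by a chain of constraints, are U, S. That's 2 operations.
So at least 2 operations follow Q, putting Q no later than position 4. That position is achievable by scheduling everything else first.

4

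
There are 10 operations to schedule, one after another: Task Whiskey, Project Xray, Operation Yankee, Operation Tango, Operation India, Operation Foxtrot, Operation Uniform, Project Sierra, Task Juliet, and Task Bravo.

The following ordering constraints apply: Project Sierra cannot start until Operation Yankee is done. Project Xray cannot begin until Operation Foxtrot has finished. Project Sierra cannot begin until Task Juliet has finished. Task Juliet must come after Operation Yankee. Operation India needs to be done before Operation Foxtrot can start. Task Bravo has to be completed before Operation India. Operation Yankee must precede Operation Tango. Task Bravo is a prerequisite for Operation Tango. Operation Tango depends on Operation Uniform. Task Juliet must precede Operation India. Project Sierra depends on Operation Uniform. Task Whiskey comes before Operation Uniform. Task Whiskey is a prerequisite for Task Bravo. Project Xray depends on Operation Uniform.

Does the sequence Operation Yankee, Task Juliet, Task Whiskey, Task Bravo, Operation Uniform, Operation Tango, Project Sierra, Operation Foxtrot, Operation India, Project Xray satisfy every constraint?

No

In the proposed order, Operation Foxtrot appears before Operation India.
That contradicts the constraint that Operation India must precede Operation Foxtrot.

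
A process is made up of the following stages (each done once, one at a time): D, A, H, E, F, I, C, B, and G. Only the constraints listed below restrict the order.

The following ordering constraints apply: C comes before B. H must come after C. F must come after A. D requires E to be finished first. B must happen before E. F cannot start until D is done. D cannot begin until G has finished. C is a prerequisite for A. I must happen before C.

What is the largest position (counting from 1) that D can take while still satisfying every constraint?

8

Following the constraints forward from D, its only required successor is F.
With 1 mandatory successor out of 9 stages total, the latest slot for D is 9−1 = 8, and it's reachable by doing all non-successors before D.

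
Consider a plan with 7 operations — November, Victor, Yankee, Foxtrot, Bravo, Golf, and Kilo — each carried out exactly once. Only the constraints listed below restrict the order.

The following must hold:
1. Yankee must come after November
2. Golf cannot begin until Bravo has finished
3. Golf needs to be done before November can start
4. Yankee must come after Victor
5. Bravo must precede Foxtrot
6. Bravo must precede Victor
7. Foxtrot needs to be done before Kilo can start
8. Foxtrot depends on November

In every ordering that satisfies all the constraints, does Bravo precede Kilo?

Chaining the stated constraints: Bravo → Foxtrot → Kilo.
That forces Bravo before Kilo in every valid schedule.

Yes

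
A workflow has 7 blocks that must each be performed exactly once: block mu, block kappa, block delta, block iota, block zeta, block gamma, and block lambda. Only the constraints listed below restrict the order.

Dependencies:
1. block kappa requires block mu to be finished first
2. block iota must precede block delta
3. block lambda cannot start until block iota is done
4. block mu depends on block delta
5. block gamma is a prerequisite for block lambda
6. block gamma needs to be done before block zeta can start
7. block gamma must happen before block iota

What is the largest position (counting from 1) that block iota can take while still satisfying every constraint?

The blocks that are forced after block iota, directly or by a chain of constraints, are block mu, block kappa, block delta, block lambda. That's 4 blocks.
So at least 4 blocks follow block iota, putting block iota no later than position 3. That position is achievable by scheduling everything else first.

3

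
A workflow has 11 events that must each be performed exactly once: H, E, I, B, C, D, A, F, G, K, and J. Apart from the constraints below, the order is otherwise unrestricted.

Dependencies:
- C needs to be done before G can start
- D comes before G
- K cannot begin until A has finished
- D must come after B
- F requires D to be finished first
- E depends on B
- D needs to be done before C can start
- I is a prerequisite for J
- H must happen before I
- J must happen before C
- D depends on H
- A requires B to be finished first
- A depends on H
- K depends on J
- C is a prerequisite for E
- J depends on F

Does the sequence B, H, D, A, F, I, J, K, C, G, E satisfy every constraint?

Yes

Going through the constraints one by one, each required predecessor appears earlier in the sequence than its dependent — e.g. B (position 1) is before E (position 11), as required.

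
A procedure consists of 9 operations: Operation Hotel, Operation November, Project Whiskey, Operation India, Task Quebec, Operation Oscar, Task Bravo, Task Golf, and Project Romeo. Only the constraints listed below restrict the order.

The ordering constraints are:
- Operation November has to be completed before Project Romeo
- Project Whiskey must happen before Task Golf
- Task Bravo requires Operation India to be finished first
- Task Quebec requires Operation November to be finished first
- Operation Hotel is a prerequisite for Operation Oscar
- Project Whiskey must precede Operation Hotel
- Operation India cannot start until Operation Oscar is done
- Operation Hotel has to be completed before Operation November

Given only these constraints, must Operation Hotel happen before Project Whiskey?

No

In fact the dependencies run the other way: Project Whiskey → Operation Hotel.
So Operation Hotel does not have to come before Project Whiskey — it cannot.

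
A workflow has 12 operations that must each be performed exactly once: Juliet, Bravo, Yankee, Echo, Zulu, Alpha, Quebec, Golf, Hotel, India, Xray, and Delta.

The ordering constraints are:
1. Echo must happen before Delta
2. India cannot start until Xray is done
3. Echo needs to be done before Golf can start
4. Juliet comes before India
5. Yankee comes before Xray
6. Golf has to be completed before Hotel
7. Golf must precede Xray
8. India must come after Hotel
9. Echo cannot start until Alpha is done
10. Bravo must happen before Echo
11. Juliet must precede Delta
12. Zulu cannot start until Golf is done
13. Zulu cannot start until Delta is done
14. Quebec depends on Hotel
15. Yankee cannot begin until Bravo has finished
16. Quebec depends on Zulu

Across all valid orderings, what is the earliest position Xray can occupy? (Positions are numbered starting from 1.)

6

Working backwards through the constraints from Xray, its full set of required predecessors is Bravo, Yankee, Echo, Alpha, Golf — 5 of them.
So at minimum 5 operations come before Xray, putting Xray no earlier than position 6. That position is achievable by scheduling exactly those predecessors first.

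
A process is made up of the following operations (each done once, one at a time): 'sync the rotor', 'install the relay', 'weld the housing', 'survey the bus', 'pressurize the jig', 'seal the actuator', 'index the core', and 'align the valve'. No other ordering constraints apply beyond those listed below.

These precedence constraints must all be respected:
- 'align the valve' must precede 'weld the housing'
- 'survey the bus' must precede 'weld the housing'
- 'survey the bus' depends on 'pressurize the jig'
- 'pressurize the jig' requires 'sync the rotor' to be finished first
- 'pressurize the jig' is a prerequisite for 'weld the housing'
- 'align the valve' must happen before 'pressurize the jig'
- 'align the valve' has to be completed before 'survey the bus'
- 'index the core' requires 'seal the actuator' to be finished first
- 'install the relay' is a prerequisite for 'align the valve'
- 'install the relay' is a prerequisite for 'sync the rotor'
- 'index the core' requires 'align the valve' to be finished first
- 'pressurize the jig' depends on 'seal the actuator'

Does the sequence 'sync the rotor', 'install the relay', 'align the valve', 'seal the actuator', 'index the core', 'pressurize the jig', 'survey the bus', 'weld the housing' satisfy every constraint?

No

The sequence places 'sync the rotor' ahead of 'install the relay'.
That contradicts the constraint that 'install the relay' must precede 'sync the rotor'.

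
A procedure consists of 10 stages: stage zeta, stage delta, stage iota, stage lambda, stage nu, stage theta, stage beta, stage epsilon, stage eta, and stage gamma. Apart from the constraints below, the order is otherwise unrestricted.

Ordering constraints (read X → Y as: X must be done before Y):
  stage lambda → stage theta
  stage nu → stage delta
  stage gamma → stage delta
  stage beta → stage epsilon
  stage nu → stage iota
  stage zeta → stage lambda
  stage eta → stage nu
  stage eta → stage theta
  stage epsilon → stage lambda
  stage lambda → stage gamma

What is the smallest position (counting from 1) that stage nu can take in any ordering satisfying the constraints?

2

The only stage forced before stage nu (directly or transitively) is stage eta.
So at minimum 1 stage comes before stage nu, putting stage nu no earlier than position 2. That position is achievable by scheduling exactly that predecessor first.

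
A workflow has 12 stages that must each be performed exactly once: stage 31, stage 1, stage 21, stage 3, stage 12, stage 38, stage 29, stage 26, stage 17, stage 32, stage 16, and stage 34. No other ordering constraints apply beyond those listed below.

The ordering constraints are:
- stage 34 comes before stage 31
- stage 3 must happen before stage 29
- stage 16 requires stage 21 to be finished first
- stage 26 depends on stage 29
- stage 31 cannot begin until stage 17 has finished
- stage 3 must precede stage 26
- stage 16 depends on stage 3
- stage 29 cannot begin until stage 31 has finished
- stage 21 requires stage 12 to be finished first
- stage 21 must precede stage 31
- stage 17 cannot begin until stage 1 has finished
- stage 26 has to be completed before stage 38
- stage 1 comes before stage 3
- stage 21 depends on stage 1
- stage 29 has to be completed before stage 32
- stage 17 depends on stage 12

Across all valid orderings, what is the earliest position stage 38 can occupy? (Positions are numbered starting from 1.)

10

Every stage that must precede stage 38 has to come before it. Tracing all chains that end at stage 38, those stages are: stage 31, stage 1, stage 21, stage 3, stage 12, stage 29, stage 26, stage 17, stage 34 — 9 in total.
So at minimum 9 stages come before stage 38, putting stage 38 no earlier than position 10. That position is achievable by scheduling exactly those predecessors first.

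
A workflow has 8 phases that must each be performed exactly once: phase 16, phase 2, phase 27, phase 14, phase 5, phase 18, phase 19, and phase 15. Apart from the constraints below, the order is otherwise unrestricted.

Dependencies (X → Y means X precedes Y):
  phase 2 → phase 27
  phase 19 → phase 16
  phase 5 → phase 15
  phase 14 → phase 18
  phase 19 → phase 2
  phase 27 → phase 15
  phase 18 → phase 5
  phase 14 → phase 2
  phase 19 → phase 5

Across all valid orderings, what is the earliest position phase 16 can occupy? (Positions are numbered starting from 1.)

2

Working backwards through the constraints from phase 16, its only required predecessor is phase 19.
So at minimum 1 phase comes before phase 16, putting phase 16 no earlier than position 2. That position is achievable by scheduling exactly that predecessor first.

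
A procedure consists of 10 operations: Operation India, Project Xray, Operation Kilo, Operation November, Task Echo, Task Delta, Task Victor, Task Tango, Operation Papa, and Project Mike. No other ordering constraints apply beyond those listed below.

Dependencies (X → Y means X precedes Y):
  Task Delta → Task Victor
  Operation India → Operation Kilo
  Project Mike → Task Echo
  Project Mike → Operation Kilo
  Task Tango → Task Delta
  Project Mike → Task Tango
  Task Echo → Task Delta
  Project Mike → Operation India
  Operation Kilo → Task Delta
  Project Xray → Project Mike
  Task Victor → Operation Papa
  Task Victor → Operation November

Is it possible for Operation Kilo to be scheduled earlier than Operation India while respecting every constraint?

No

The constraints give a chain Operation India → Operation Kilo, which forces Operation India before Operation Kilo.
Hence Operation Kilo can never be scheduled before Operation India.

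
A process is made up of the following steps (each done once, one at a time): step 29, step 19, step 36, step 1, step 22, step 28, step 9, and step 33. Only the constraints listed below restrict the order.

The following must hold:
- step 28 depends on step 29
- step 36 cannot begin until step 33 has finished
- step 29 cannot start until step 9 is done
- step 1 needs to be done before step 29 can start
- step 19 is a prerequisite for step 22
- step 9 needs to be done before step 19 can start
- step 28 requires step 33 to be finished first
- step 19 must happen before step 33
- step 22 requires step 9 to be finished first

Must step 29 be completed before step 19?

Nothing in the constraints links step 29 and step 19; they are unordered relative to each other.
So step 29 can come before step 19 or after — it is not forced.

No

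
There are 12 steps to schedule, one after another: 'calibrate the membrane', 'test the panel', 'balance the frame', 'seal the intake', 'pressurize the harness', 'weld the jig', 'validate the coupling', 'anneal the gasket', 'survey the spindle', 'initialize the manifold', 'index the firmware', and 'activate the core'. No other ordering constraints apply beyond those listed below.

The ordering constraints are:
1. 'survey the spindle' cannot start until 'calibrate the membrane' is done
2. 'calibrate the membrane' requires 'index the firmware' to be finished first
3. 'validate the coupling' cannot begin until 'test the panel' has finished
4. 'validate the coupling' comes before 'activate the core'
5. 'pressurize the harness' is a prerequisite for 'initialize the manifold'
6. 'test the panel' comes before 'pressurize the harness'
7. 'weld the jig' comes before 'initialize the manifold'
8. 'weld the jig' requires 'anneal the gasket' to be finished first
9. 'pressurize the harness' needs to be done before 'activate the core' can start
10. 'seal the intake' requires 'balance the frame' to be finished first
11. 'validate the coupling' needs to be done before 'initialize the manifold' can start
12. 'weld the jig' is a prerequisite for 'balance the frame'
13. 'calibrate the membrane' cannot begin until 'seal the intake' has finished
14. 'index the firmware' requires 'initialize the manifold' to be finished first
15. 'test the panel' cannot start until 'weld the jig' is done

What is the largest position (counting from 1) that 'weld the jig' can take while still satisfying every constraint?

2

Every step that must follow 'weld the jig' has to come after it. Tracing all chains starting from 'weld the jig', those steps are: 'calibrate the membrane', 'test the panel', 'balance the frame', 'seal the intake', 'pressurize the harness', 'validate the coupling', 'survey the spindle', 'initialize the manifold', 'index the firmware', 'activate the core' — 10 in total.
With 10 mandatory successors out of 12 steps total, the latest slot for 'weld the jig' is 12−10 = 2, and it's reachable by doing all non-successors before 'weld the jig'.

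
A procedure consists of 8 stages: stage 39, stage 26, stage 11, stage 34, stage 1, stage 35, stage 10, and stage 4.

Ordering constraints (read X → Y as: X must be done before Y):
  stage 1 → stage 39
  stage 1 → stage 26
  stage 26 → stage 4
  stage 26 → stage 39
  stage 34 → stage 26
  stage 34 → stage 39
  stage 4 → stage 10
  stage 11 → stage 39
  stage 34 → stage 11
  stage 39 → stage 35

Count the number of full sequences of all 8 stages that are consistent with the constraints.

The stages with no prerequisites are stage 34, stage 1; any of them can be placed first.
Counting all ways to extend the partial order to a total order gives 38.

38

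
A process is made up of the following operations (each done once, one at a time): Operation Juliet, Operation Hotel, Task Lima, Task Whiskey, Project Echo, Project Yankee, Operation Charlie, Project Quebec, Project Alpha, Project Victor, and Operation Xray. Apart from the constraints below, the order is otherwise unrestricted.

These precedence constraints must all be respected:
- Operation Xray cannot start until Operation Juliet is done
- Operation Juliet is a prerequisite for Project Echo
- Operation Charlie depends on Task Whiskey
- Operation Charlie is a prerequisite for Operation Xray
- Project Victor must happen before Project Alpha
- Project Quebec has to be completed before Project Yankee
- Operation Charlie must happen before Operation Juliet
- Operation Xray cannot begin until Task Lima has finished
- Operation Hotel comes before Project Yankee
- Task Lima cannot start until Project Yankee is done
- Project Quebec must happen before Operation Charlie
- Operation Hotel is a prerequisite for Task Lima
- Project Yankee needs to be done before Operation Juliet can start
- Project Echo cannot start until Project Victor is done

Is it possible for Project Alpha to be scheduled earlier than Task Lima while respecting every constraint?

Nothing in the constraints forces Task Lima before Project Alpha — there is no chain from Task Lima to Project Alpha.
So a valid ordering placing Project Alpha earlier than Task Lima exists.

Yes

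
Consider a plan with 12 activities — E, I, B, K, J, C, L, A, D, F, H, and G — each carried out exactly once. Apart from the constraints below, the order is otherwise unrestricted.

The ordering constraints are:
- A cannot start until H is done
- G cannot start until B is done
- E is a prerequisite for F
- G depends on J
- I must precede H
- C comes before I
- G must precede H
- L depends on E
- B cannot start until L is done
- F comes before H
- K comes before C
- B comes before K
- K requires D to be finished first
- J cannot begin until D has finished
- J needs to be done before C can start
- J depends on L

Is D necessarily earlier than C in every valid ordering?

Yes

There is a constraint chain D → K → C.
That forces D before C in every valid schedule.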